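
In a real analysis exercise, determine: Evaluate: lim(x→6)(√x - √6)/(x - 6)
Multiply by conjugate (√x + √6)/(√x + √6):
=(x - 6)/((x - 6)(√x + √6))=1/(√x + √6)
As x → 6: 1/(2√6)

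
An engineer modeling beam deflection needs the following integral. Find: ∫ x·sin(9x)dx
By parts: u = x, dv = sin(9x) dx
du = dx, v = -cos(9x)/9
= -x·cos(9x)/9+sin(9x)/9²+C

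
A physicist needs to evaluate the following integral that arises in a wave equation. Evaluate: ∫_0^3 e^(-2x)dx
Antiderivative: (1/(-2))e^(-2x)
Evaluate: (1/(-2))(e^-6 - 1)

Answer: (e^-6 - 1)/(-2)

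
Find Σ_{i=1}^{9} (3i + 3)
= 3·Σ i+3·9 = 3·45+27 = 162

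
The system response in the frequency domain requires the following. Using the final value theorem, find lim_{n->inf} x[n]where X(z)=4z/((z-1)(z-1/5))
Final value theorem: lim x[n]=lim_{z->1} (z-1) * X(z)
(z-1) * X(z)=4z/(z-1/5)
As z->1: 4/(1-1/5)=4/(4/5)=5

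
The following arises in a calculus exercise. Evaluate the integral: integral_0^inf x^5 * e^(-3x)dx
This is a Gamma integral. Substitute u=3x (du=3 dx):
integral_0^inf x^5*e^(-3x) dx=(1/3^6) integral_0^inf u^5*e^(-u) du
=Gamma(6)/3^6=5!/3^6=120/729

Answer: 40/243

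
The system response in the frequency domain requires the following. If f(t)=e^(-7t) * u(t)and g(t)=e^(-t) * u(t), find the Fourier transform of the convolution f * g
By the convolution theorem: F{f*g} = F(omega)*G(omega)
F(omega) = 1/(7+j*omega), G(omega) = 1/(1+j*omega)
F{f*g} = 1/((7+j*omega)(1+j*omega))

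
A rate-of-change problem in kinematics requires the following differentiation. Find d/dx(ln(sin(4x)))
Chain rule: d/dx[ln(u)] = u'/u where u = sin(4x)
u' = 4cos(4x)

Answer: (4cos(4x))/(sin(4x))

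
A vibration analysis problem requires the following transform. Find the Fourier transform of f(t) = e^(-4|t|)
Using the standard pair: F{e^(-a|t|)}=2a/(a^2 + omega^2)
With a=4: F(omega)=8/(16 + omega^2)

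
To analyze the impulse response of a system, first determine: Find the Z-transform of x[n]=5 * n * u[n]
Z{n*u[n]} = z/(z-1)^2
By linearity: Z{5*n*u[n]} = 5z/(z-1)^2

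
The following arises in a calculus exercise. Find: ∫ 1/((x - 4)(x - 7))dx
Partial fractions: 1/((x-4)(x-7))=A/(x-4) + B/(x-7)
A=-1/3, B=1/3
∫ [-1/3· 1/(x-4) + 1/3· 1/(x-7)] dx
=(1/3)[ln|x-7| - ln|x-4|] + C

Answer: (1/3)·ln|(x-7)/(x-4)| + C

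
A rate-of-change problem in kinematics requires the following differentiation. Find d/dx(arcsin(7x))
d/dx[arcsin(u)] = u'/√(1-u²), u = 7x, u' = 7

Answer: 7/√(1 - 49x²)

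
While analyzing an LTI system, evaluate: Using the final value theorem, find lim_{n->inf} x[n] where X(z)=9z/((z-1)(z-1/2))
Final value theorem: lim x[n]=lim_{z->1} (z-1)*X(z)
(z-1)*X(z)=9z/(z-1/2)
As z->1: 9/(1-1/2)=9/(1/2)=18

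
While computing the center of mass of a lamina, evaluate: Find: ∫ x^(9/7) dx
Power rule: ∫ x^(9/7) dx=x^(16/7)/(16/7)+C

Answer: (7/16)·x^(16/7)+C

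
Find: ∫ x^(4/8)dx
Power rule: ∫ x^(1/2) dx=x^(3/2)/(3/2) + C

Answer: (2/3)·x^(3/2) + C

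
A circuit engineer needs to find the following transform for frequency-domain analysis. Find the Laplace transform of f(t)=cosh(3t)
L{cosh(at)} = s/(s²-a²)
L{cosh(3t)} = s/(s²-9)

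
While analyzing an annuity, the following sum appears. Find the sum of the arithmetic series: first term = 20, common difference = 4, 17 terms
Last term: a_n=20+(17-1)·4=84
Sum=n(a_1+a_n)/2=17(20+84)/2=884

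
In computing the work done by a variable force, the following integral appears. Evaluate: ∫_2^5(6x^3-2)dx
Step 1: Find antiderivative F(x) = (3/2)x^4-2x
Step 2: F(5) - F(2) = 1855/2 - (20) = 1815/2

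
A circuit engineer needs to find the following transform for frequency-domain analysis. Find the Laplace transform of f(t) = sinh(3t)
L{sinh(at)} = a/(s²-a²)
L{sinh(3t)} = 3/(s²-9)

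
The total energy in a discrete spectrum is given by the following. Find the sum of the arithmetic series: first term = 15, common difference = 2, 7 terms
Last term: a_n = 15+(7-1)·2 = 27
Sum = n(a_1+a_n)/2 = 7(15+27)/2 = 147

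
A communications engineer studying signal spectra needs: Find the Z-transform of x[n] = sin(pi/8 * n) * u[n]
Z{sin(w0*n)*u[n]}=z*sin(w0)/(z^2-2z*cos(w0)+1)
With w0=pi/8: X(z)=z*sin(pi/8)/(z^2-2z*cos(pi/8)+1)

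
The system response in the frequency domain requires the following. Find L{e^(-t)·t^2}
First shifting: L{e^(at)f(t)} = F(s-a)
L{t^2} = 2/s^3
Shift s → s + 1: 2/(s + 1)^3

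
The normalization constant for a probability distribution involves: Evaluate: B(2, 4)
B(x,y)=Γ(x)Γ(y)/Γ(x+y)=(x-1)!(y-1)!/(x+y-1)!
B(2,4)=1!·3!/5!=1/20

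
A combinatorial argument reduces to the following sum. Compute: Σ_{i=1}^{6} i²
Using formula: Σ i^2=n(n+1)(2n+1)/6=6·7·13/6=91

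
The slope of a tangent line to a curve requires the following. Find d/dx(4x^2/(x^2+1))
Quotient rule: (f/g)'=(f'g - fg')/g²
f=4x^2, f'=8x
g=x^2+1, g'=2x

Answer: (8x·(x^2+1)-8x^3)/(x^2+1)²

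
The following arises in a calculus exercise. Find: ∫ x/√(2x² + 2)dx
Let u = 2x²+2, du = 4x dx
∫ (1/4)·u^(-1/2) du = √u/2+C

Answer: √(2x²+2)/2+C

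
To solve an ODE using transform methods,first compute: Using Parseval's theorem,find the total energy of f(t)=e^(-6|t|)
Parseval's theorem: E=integral |f(t)|^2 dt=(1/2pi) integral |F(omega)|^2 domega
E=integral_{-inf}^{inf} e^(-12|t|) dt=2*integral_0^inf e^(-12t) dt=2/(2*6)=1/6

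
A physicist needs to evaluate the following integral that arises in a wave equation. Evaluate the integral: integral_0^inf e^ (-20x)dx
integral_0^inf e^(-20x) dx = [-1/20 * e^(-20x)]_0^inf
= 0 - (-1/20) = 1/20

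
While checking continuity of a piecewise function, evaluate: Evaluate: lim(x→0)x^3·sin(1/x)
Squeeze theorem: -|x^3| ≤ x^3·sin(1/x) ≤ |x^3|
Since x^3 → 0 as x → 0, by squeeze theorem the limit is 0

Answer: 0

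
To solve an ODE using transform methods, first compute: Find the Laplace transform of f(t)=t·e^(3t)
L{t·e^(at)}=1/(s-a)²
L{t·e^(3t)}=1/(s-3)²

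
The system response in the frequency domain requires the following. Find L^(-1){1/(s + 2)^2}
L^(-1){1/(s-a)^n} = t^(n-1)·e^(at)/(n-1)!
Here a = -2, n = 2: t^1·e^(-2t)/1

Answer: t·e^(-2t)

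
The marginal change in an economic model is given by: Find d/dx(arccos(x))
d/dx[arccos(u)] = -u'/√(1-u²), u = x, u' = 1

Answer: -1/√(1-x²)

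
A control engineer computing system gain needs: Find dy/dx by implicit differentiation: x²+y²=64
Differentiate both sides: 2x+2y·(dy/dx)=0
Solve: dy/dx=-2x/(2y)=-x/y

Answer: dy/dx=-x/y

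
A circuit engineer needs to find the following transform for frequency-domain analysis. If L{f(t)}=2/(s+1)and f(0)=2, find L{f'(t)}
L{f'(t)} = s·F(s) - f(0) = 2s/(s + 1) - 2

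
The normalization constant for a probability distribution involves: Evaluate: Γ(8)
Γ(n) = (n-1)! for positive integers
Γ(8) = 7! = 5040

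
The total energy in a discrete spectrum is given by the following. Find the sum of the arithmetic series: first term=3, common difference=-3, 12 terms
Last term: a_n=3 + (12 - 1)·-3=-30
Sum=n(a_1 + a_n)/2=12(3 + (-30))/2=-162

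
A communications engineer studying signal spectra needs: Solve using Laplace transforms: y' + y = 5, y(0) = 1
Take L of both sides: sY(s)-1+Y(s) = 5/s
Y(s)(s+1) = 5/s+1
Y(s) = 5/(s(s+1))+1/(s+1)
Partial fractions: 5/(s(s+1)) = 5/s - 5/(s+1)
So Y(s) = 5/s - 4/(s+1)
Inverse transform (L^(-1){1/s} = 1, L^(-1){1/(s+1)} = e^(-t)):

Answer: y(t) = 5-4·e^(-t)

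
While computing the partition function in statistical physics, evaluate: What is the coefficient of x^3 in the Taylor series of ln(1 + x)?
ln(1+x)=Σ (-1)^(n+1) x^n/n
Coefficient of x^3=(-1)^4/3=1/3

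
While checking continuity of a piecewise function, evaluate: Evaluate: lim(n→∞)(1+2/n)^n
This is the definition of e^2: lim(1 + 2/n)^n = e^2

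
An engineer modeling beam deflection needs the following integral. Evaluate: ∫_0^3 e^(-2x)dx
Antiderivative: (1/(-2))e^(-2x)
Evaluate: (1/(-2))(e^-6-1)

Answer: (e^-6-1)/(-2)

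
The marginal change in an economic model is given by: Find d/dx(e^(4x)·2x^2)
Product rule: (fg)'=f'g + fg'
f=e^(4x), f'=4·e^(4x)
g=2x^2, g'=4x

Answer: 8·e^(4x)·x^2 + 4·e^(4x)·x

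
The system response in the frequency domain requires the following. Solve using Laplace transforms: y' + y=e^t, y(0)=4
Take L: sY - 4 + Y=1/(s-1)
Y(s + 1)=1/(s-1) + 4
Y=1/((s-1)(s + 1)) + 4/(s + 1)
Partial fractions: 1/((s-1)(s + 1))=(1/2)/(s-1) - (1/2)/(s + 1)
So Y=(1/2)/(s-1) + (7/2)/(s + 1)
Inverse Laplace transform (L^(-1){1/(s-1)}=e^t, L^(-1){1/(s + 1)}=e^(-t)):

Answer: y(t)=(1/2)·e^t + (7/2)·e^(-t)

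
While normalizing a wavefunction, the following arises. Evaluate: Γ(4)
Γ(n)=(n-1)! for positive integers
Γ(4)=3!=6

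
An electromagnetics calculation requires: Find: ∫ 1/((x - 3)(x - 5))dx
Partial fractions: 1/((x-3)(x-5))=A/(x-3)+B/(x-5)
A=-1/2, B=1/2
∫ [-1/2· 1/(x-3)+1/2· 1/(x-5)] dx
=(1/2)[ln|x-5| - ln|x-3|]+C

Answer: (1/2)·ln|(x-5)/(x-3)|+C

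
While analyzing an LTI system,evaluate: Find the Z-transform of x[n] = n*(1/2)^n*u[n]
Using the property Z{n * a^n * u[n]} = az/(z-a)^2
With a = 1/2: X(z) = (1/2)z/(z - 1/2)^2, |z| > 1/2

Answer: (1/2)z/(z - 1/2)^2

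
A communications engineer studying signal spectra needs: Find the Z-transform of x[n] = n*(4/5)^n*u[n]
Using the property Z{n * a^n * u[n]} = az/(z-a)^2
With a = 4/5: X(z) = (4/5)z/(z - 4/5)^2, |z| > 4/5

Answer: (4/5)z/(z - 4/5)^2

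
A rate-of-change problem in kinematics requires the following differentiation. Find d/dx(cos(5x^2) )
Chain rule: d/dx[cos(u)]=-sin(u)·u' where u=5x^2
u'=10x

Answer: -10x·sin(5x^2)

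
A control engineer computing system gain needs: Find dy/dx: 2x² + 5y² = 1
Differentiate: 4x + 10y·(dy/dx)=0
dy/dx=-4x/(10y)=-(2/5)·(x/y)

Answer: dy/dx=-(2/5)·(x/y)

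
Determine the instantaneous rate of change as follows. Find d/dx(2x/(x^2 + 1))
Quotient rule: (f/g)' = (f'g - fg')/g²
f = 2x, f' = 2
g = x^2 + 1, g' = 2x

Answer: (2·(x^2 + 1) - 4x^2)/(x^2 + 1)²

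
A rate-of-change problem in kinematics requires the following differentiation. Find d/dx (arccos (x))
d/dx[arccos(u)] = -u'/√(1-u²), u = x, u' = 1

Answer: -1/√(1-x²)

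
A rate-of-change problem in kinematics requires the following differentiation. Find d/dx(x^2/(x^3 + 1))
Quotient rule: (f/g)'=(f'g - fg')/g²
f=x^2, f'=2x
g=x^3+1, g'=3x^2

Answer: (2x·(x^3+1)-3x^4)/(x^3+1)²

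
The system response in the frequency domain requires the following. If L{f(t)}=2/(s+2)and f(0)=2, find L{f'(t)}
L{f'(t)}=s·F(s) - f(0)=2s/(s+2)-2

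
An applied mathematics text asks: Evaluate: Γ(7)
Γ(n) = (n-1)! for positive integers
Γ(7) = 6! = 720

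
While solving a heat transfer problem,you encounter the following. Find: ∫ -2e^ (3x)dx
Since d/dx[e^(3x)] = 3e^(3x), we get -2/3 e^(3x)+C

Answer: (-2/3)e^(3x)+C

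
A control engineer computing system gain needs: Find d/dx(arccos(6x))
d/dx[arccos(u)]=-u'/√(1-u²), u=6x, u'=6

Answer: -6/√(1 - 36x²)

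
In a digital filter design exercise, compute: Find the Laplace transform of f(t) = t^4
L{t^n}=n!/s^(n+1)
L{t^4}=4!/s^5=24/s^5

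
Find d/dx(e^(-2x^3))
Chain rule: d/dx[e^u]=e^u · u' where u=-2x^3
u'=-6x^2

Answer: -6x^2·e^(-2x^3)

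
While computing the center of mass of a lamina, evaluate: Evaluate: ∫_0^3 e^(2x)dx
Antiderivative: (1/2)e^(2x)
Evaluate: (1/2)(e^6 - 1)

Answer: (e^6 - 1)/2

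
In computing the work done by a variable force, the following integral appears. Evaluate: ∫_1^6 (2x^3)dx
Step 1: Find antiderivative F(x) = (1/2)x^4
Step 2: F(6) - F(1) = 648 - (1/2) = 1295/2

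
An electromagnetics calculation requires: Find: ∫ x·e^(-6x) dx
Integration by parts: u = x, dv = e^(-6x) dx
du = dx, v = e^(-6x)/(-6)
= x·e^(-6x)/(-6) - ∫ e^(-6x)/(-6) dx
= x·e^(-6x)/(-6) - e^(-6x)/36 + C

Answer: e^(-6x)(x/(-6) - 1/36) + C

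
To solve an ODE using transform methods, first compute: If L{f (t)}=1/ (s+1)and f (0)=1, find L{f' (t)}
L{f'(t)}=s·F(s) - f(0)=s/(s+1)-1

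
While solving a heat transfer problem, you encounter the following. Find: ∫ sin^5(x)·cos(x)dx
Let u = sin(x), du = cos(x) dx
∫ u^5 du = u^6/6+C

Answer: sin^6(x)/6+C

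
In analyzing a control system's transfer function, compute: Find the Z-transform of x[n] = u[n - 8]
Using the time-shift property: Z{u[n-8]} = z^(-8) * z/(z-1)
= z^(-7)/(z-1)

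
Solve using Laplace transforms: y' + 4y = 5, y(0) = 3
Take L of both sides: sY(s)-3+4Y(s) = 5/s
Y(s)(s+4) = 5/s+3
Y(s) = 5/(s(s+4))+3/(s+4)
Partial fractions: 5/(s(s+4)) = (5/4)/s - (5/4)/(s+4)
So Y(s) = (5/4)/s+(7/4)/(s+4)
Inverse transform (L^(-1){1/s} = 1, L^(-1){1/(s+4)} = e^(-4t)):

Answer: y(t) = 5/4+(7/4)·e^(-4t)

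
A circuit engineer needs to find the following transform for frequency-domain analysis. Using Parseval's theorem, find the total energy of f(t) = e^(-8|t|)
Parseval's theorem: E = integral |f(t)|^2 dt = (1/2pi) integral |F(omega)|^2 domega
E = integral_{-inf}^{inf} e^(-16|t|) dt = 2*integral_0^inf e^(-16t) dt = 2/(2*8) = 1/8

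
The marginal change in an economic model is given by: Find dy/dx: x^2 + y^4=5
Differentiate: 2x + 4y^3·(dy/dx)=0
dy/dx=-2x/(4y^3)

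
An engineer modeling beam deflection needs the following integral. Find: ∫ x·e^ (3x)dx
Integration by parts: u=x, dv=e^(3x) dx
du=dx, v=e^(3x)/3
=x·e^(3x)/3 - ∫ e^(3x)/3 dx
=x·e^(3x)/3 - e^(3x)/9+C

Answer: e^(3x)(x/3-1/9)+C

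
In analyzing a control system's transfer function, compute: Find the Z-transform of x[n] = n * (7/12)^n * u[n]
Using the property Z{n*a^n*u[n]}=az/(z-a)^2
With a=7/12: X(z)=(7/12)z/(z - 7/12)^2, |z| > 7/12

Answer: (7/12)z/(z - 7/12)^2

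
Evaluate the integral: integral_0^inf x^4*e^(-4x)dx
This is a Gamma integral. Substitute u=4x (du=4 dx):
integral_0^inf x^4 * e^(-4x) dx=(1/4^5) integral_0^inf u^4 * e^(-u) du
=Gamma(5)/4^5=4!/4^5=24/1024

Answer: 3/128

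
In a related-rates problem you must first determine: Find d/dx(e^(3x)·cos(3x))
Product rule: (fg)' = f'g+fg'
f = e^(3x), f' = 3·e^(3x)
g = cos(3x), g' = -3·sin(3x)

Answer: 3·e^(3x)·cos(3x)-3·e^(3x)·sin(3x)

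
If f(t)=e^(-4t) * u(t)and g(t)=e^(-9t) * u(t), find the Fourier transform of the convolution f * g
By the convolution theorem: F{f * g} = F(omega) * G(omega)
F(omega) = 1/(4 + j * omega), G(omega) = 1/(9 + j * omega)
F{f * g} = 1/((4 + j * omega)(9 + j * omega))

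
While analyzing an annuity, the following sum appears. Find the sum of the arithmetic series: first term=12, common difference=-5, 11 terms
Last term: a_n=12+(11-1)·-5=-38
Sum=n(a_1+a_n)/2=11(12+(-38))/2=-143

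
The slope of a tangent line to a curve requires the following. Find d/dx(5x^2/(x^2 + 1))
Quotient rule: (f/g)' = (f'g - fg')/g²
f = 5x^2, f' = 10x
g = x^2+1, g' = 2x

Answer: (10x·(x^2+1)-10x^3)/(x^2+1)²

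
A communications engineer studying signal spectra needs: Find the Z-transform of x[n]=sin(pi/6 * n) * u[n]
Z{sin(w0*n)*u[n]}=z*sin(w0)/(z^2 - 2z*cos(w0) + 1)
With w0=pi/6: X(z)=z*sin(pi/6)/(z^2 - 2z*cos(pi/6) + 1)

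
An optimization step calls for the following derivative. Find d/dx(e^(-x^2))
Chain rule: d/dx[e^u] = e^u · u' where u = -x^2
u' = -2x

Answer: -2x·e^(-x^2)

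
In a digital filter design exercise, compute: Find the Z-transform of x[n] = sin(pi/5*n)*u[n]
Z{sin(w0 * n) * u[n]} = z * sin(w0)/(z^2-2z * cos(w0)+1)
With w0 = pi/5: X(z) = z * sin(pi/5)/(z^2-2z * cos(pi/5)+1)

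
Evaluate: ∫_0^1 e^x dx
Antiderivative: e^x
Evaluate: (e^1 - 1)

Answer: e^1 - 1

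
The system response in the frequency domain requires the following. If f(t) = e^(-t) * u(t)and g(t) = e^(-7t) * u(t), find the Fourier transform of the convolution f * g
By the convolution theorem: F{f * g} = F(omega) * G(omega)
F(omega) = 1/(1 + j * omega), G(omega) = 1/(7 + j * omega)
F{f * g} = 1/((1 + j * omega)(7 + j * omega))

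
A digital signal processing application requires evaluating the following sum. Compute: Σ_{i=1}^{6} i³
Using formula: Σ i^3=[n(n + 1)/2]²=[6·7/2]²=441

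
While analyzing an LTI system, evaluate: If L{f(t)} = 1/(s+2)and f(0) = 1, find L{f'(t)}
L{f'(t)} = s·F(s) - f(0) = s/(s+2)-1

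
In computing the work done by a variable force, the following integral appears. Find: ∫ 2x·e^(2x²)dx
Let u = 2x², du = 4x dx
∫ (1/2)e^u du = e^u/2+C

Answer: e^(2x²)/2+C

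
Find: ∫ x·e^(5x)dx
Integration by parts: u = x, dv = e^(5x) dx
du = dx, v = e^(5x)/5
= x·e^(5x)/5 - ∫ e^(5x)/5 dx
= x·e^(5x)/5 - e^(5x)/25+C

Answer: e^(5x)(x/5-1/25)+C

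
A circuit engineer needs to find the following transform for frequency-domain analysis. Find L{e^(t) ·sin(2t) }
First shifting: L{e^(at)f(t)} = F(s-a)
L{sin(2t)} = 2/(s² + 4)
Shift: 2/((s-1)² + 4)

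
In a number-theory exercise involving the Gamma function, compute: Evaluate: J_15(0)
J_n(0)=0 for all n > 0 (Bessel function of first kind)
J_15(0)=0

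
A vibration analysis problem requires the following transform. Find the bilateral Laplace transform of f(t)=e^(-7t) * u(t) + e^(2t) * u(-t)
For e^(-7t)*u(t): L = 1/(s+7), Re(s) > -7
For e^(2t)*u(-t): L = -1/(s-2), Re(s) < 2
Combined: F(s) = 1/(s+7)-1/(s-2), -7 < Re(s) < 2

Answer: 1/(s+7)-1/(s-2), ROC: -7 < Re(s) < 2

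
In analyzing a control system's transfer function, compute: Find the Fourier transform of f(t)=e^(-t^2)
The Fourier transform of a Gaussian e^(-t^2) is sqrt(pi)*e^(-omega^2/4).
With a=1: F(omega)=sqrt(pi)*e^(-omega^2/4)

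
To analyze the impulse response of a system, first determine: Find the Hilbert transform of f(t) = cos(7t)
The Hilbert transform shifts each frequency component by -pi/2.
H{cos(wt)}=sin(wt)
With w=7: H{cos(7t)}=sin(7t)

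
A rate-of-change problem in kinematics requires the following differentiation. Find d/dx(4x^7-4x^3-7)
Power rule: d/dx(ax^n) = n·a·x^(n-1)
Term by term: 28·x^6 - 12·x^2

Answer: 28x^6 - 12x^2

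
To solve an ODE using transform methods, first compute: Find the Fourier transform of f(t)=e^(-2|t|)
Using the standard pair: F{e^(-a|t|)} = 2a/(a^2 + omega^2)
With a = 2: F(omega) = 4/(4 + omega^2)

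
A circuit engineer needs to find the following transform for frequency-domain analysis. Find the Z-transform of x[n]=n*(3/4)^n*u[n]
Using the property Z{n * a^n * u[n]} = az/(z-a)^2
With a = 3/4: X(z) = (3/4)z/(z - 3/4)^2, |z| > 3/4

Answer: (3/4)z/(z - 3/4)^2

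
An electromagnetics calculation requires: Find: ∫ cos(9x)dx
Using substitution u = 9x: ∫ cos(u) du/9 = sin(u)/9 + C

Answer: (1/9)sin(9x) + C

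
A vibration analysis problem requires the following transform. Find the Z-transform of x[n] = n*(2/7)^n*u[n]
Using the property Z{n*a^n*u[n]}=az/(z-a)^2
With a=2/7: X(z)=(2/7)z/(z - 2/7)^2, |z| > 2/7

Answer: (2/7)z/(z - 2/7)^2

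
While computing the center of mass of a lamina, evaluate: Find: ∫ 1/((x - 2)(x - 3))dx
Partial fractions: 1/((x-2)(x-3))=A/(x-2) + B/(x-3)
A=-1, B=1
∫ [-1· 1/(x-2) + 1· 1/(x-3)] dx
=(1)[ln|x-3| - ln|x-2|] + C

Answer: ln|(x-3)/(x-2)| + C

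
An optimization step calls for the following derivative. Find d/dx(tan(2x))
Chain rule: d/dx[tan(u)] = sec²(u)·u' where u = 2x
u' = 2

Answer: 2·sec²(2x)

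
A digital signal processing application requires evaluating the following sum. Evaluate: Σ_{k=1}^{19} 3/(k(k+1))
Partial fractions: 3/(k(k+1))=3/k - 3/(k+1)
Telescoping sum: 3(1-1/20)=3·19/20

Answer: 57/20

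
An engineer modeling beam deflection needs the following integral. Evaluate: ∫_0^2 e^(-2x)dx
Antiderivative: (1/(-2))e^(-2x)
Evaluate: (1/(-2))(e^-4-1)

Answer: (e^-4-1)/(-2)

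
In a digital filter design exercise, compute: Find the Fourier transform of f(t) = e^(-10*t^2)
The Fourier transform of a Gaussian e^(-a * t^2) is sqrt(pi/a) * e^(-omega^2/(4a)).
With a = 10: F(omega) = sqrt(pi/10) * e^(-omega^2/40)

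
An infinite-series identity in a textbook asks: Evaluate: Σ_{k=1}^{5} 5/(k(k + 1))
Partial fractions: 5/(k(k+1))=5/k - 5/(k+1)
Telescoping sum: 5(1-1/6)=5·5/6

Answer: 25/6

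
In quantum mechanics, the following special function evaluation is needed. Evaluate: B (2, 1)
B(x,y) = Γ(x)Γ(y)/Γ(x+y) = (x-1)!(y-1)!/(x+y-1)!
B(2,1) = 1!·0!/2! = 1/2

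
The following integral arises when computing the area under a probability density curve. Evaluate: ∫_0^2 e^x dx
Antiderivative: e^x
Evaluate: (e^2-1)

Answer: e^2-1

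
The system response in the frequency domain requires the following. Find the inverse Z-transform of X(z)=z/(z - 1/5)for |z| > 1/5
Standard pair: z/(z-a) <-> a^n*u[n] for causal signals
With a = 1/5: x[n] = (1/5)^n*u[n]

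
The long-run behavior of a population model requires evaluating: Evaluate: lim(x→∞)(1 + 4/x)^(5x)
Rewrite as [(1+4/x)^x]^5.
lim(1+4/x)^x = e^4, so limit = (e^4)^5 = e^20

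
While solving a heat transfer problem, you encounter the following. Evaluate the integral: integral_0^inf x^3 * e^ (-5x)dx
This is a Gamma integral. Substitute u = 5x (du = 5 dx):
integral_0^inf x^3 * e^(-5x) dx = (1/5^4) integral_0^inf u^3 * e^(-u) du
= Gamma(4)/5^4 = 3!/5^4 = 6/625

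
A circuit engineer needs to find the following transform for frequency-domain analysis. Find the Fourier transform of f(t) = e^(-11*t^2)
The Fourier transform of a Gaussian e^(-a*t^2) is sqrt(pi/a)*e^(-omega^2/(4a)).
With a = 11: F(omega) = sqrt(pi/11)*e^(-omega^2/44)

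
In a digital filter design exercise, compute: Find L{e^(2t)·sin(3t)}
First shifting: L{e^(at)f(t)} = F(s-a)
L{sin(3t)} = 3/(s²+9)
Shift: 3/((s-2)²+9)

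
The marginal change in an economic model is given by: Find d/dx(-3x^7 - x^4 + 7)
Power rule: d/dx(ax^n)=n·a·x^(n-1)
Term by term: -21·x^6 - 4·x^3

Answer: -21x^6 - 4x^3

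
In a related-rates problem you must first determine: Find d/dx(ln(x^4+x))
Chain rule: d/dx[ln(u)] = u'/u where u = x^4 + x
u' = 4x^3 + 1

Answer: (4x^3 + 1)/(x^4 + x)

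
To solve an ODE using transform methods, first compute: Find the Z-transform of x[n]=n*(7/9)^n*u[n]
Using the property Z{n * a^n * u[n]} = az/(z-a)^2
With a = 7/9: X(z) = (7/9)z/(z - 7/9)^2, |z| > 7/9

Answer: (7/9)z/(z - 7/9)^2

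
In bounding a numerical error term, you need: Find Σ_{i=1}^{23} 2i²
=2·n(n + 1)(2n + 1)/6=2·23·24·47/6=8648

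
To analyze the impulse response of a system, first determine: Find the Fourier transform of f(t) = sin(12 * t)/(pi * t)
sin(W * t)/(pi * t)=(W/pi) * sinc(W * t/pi) is the impulse response of the ideal low-pass filter with cutoff W (here W=12).
Its Fourier transform is a rectangular function:
F(omega)=1 for |omega| < 12, 0 otherwise

Answer: rect(omega/24) [i.e., 1 for |omega| < 12, 0 otherwise]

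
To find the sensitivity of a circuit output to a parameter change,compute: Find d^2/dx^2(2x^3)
Apply power rule 2 times:
d^1: 6x^2
d^2: 12x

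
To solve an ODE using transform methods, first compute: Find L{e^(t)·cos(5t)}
First shifting: L{e^(at)f(t)} = F(s-a)
L{cos(5t)} = s/(s²+25)
Shift: (s-1)/((s-1)²+25)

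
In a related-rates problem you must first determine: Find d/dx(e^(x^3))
Chain rule: d/dx[e^u] = e^u · u' where u = x^3
u' = 3x^2

Answer: 3x^2·e^(x^3)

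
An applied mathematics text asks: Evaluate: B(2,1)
B(x,y)=Γ(x)Γ(y)/Γ(x + y)=(x-1)!(y-1)!/(x + y-1)!
B(2,1)=1!·0!/2!=1/2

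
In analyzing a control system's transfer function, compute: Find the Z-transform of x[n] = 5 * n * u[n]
Z{n * u[n]} = z/(z-1)^2
By linearity: Z{5 * n * u[n]} = 5z/(z-1)^2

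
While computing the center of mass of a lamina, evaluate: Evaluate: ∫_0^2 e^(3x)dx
Antiderivative: (1/3)e^(3x)
Evaluate: (1/3)(e^6-1)

Answer: (e^6-1)/3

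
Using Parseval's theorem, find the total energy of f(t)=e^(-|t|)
Parseval's theorem: E=integral |f(t)|^2 dt=(1/2pi) integral |F(omega)|^2 domega
E=integral_{-inf}^{inf} e^(-2|t|) dt=2 * integral_0^inf e^(-2t) dt=2/(2 * 1)=1/1

Answer: 1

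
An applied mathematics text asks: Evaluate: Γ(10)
Γ(n) = (n-1)! for positive integers
Γ(10) = 9! = 362880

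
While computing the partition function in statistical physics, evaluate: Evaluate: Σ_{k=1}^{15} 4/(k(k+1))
Partial fractions: 4/(k(k + 1))=4/k - 4/(k + 1)
Telescoping sum: 4(1 - 1/16)=4·15/16

Answer: 15/4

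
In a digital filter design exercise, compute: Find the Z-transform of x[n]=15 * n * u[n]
Z{n * u[n]}=z/(z-1)^2
By linearity: Z{15 * n * u[n]}=15z/(z-1)^2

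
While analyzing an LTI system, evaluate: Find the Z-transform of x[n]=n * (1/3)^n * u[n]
Using the property Z{n * a^n * u[n]}=az/(z-a)^2
With a=1/3: X(z)=(1/3)z/(z - 1/3)^2, |z| > 1/3

Answer: (1/3)z/(z - 1/3)^2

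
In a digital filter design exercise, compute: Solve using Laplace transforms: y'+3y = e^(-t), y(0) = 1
Take L: sY - 1+3Y = 1/(s+1)
Y(s+3) = 1/(s+1)+1
Y = 1/((s+1)(s+3))+1/(s+3)
Partial fractions: 1/((s+1)(s+3)) = (1/2)/(s+1) - (1/2)/(s+3)
So Y = (1/2)/(s+1)+(1/2)/(s+3)
Inverse Laplace transform (L^(-1){1/(s+1)} = e^(-t), L^(-1){1/(s+3)} = e^(-3t)):

Answer: y(t) = (1/2)·e^(-t)+(1/2)·e^(-3t)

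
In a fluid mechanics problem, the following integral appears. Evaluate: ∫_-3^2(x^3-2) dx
Step 1: Find antiderivative F(x) = (1/4)x^4-2x
Step 2: F(2) - F(-3) = 0 - (105/4) = -105/4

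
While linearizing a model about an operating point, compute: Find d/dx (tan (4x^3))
Chain rule: d/dx[tan(u)] = sec²(u)·u' where u = 4x^3
u' = 12x^2

Answer: 12x^2·sec²(4x^3)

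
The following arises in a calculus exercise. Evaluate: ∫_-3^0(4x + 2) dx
Step 1: Find antiderivative F(x)=2x^2 + 2x
Step 2: F(0) - F(-3)=0 - (12)=-12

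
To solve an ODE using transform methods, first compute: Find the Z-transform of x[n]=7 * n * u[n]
Z{n*u[n]}=z/(z-1)^2
By linearity: Z{7*n*u[n]}=7z/(z-1)^2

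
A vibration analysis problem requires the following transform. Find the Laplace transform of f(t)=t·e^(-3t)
L{t·e^(at)}=1/(s-a)²
L{t·e^(-3t)}=1/(s + 3)²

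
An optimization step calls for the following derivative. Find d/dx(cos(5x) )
Chain rule: d/dx[cos(u)]=-sin(u)·u' where u=5x
u'=5

Answer: -5·sin(5x)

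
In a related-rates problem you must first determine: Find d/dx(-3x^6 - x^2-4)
Power rule: d/dx(ax^n) = n·a·x^(n-1)
Term by term: -18·x^5-2·x

Answer: -18x^5-2x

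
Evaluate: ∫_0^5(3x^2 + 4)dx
Step 1: Find antiderivative F(x) = x^3 + 4x
Step 2: F(5) - F(0) = 145 - (0) = 145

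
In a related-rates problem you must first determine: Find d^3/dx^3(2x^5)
Apply power rule 3 times:
d^1: 10x^4
d^2: 40x^3
d^3: 120x^2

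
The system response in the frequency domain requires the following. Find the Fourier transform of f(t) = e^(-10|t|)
Using the standard pair: F{e^(-a|t|)} = 2a/(a^2 + omega^2)
With a = 10: F(omega) = 20/(100 + omega^2)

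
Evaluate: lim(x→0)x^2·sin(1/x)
Squeeze theorem: -|x^2| ≤ x^2·sin(1/x) ≤ |x^2|
Since x^2 → 0 as x → 0, by squeeze theorem the limit is 0

Answer: 0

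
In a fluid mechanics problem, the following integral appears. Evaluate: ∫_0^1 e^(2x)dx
Antiderivative: (1/2)e^(2x)
Evaluate: (1/2)(e^2 - 1)

Answer: (e^2 - 1)/2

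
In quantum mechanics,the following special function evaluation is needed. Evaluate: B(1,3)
B(x,y) = Γ(x)Γ(y)/Γ(x + y) = (x-1)!(y-1)!/(x + y-1)!
B(1,3) = 0!·2!/3! = 1/3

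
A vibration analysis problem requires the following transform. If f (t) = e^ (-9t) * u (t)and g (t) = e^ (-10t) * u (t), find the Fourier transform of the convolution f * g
By the convolution theorem: F{f*g} = F(omega)*G(omega)
F(omega) = 1/(9+j*omega), G(omega) = 1/(10+j*omega)
F{f*g} = 1/((9+j*omega)(10+j*omega))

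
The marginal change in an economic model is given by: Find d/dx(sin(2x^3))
Chain rule: d/dx[sin(u)]=cos(u)·u' where u=2x^3
u'=6x^2

Answer: 6x^2·cos(2x^3)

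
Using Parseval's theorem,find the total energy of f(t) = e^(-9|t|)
Parseval's theorem: E = integral |f(t)|^2 dt = (1/2pi) integral |F(omega)|^2 domega
E = integral_{-inf}^{inf} e^(-18|t|) dt = 2*integral_0^inf e^(-18t) dt = 2/(2*9) = 1/9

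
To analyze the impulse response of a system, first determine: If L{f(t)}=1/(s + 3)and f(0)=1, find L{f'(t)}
L{f'(t)}=s·F(s) - f(0)=s/(s + 3) - 1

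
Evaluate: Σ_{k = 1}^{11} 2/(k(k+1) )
Partial fractions: 2/(k(k+1))=2/k - 2/(k+1)
Telescoping sum: 2(1-1/12)=2·11/12

Answer: 11/6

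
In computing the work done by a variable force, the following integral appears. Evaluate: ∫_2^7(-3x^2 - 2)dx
Step 1: Find antiderivative F(x) = -x^3 - 2x
Step 2: F(7) - F(2) = -357 - (-12) = -345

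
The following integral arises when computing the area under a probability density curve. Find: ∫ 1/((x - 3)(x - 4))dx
Partial fractions: 1/((x-3)(x-4)) = A/(x-3)+B/(x-4)
A = -1, B = 1
∫ [-1· 1/(x-3)+1· 1/(x-4)] dx
= (1)[ln|x-4| - ln|x-3|]+C

Answer: ln|(x-4)/(x-3)|+C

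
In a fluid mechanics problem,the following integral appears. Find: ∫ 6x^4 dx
Using power rule: ∫ 6x^4 dx = 6/5 x^5+C = (6/5)x^5+C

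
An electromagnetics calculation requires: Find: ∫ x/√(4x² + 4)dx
Let u = 4x²+4, du = 8x dx
∫ (1/8)·u^(-1/2) du = √u/4+C

Answer: √(4x²+4)/4+C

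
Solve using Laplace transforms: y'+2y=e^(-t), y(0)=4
Take L: sY - 4+2Y=1/(s+1)
Y(s+2)=1/(s+1)+4
Y=1/((s+1)(s+2))+4/(s+2)
Partial fractions: 1/((s+1)(s+2))=1/(s+1)-1/(s+2)
So Y=1/(s+1)+3/(s+2)
Inverse Laplace transform (L^(-1){1/(s+1)}=e^(-t), L^(-1){1/(s+2)}=e^(-2t)):

Answer: y(t)=1·e^(-t)+3·e^(-2t)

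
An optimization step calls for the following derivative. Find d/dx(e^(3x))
Chain rule: d/dx[e^u]=e^u · u' where u=3x
u'=3

Answer: 3·e^(3x)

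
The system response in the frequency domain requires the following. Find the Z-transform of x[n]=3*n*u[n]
Z{n*u[n]} = z/(z-1)^2
By linearity: Z{3*n*u[n]} = 3z/(z-1)^2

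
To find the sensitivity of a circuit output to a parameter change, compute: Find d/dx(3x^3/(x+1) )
Quotient rule: (f/g)' = (f'g - fg')/g²
f = 3x^3, f' = 9x^2
g = x + 1, g' = 1

Answer: (9x^2·(x + 1) - 3x^3)/(x + 1)²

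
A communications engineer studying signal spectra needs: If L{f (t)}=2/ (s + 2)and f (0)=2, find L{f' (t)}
L{f'(t)} = s·F(s) - f(0) = 2s/(s + 2) - 2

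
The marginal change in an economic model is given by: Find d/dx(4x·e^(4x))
Product rule: (fg)'=f'g+fg'
f=4x, f'=4
g=e^(4x), g'=4·e^(4x)

Answer: 4·e^(4x)+16x·e^(4x)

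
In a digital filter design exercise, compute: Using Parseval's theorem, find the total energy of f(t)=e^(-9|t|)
Parseval's theorem: E=integral |f(t)|^2 dt=(1/2pi) integral |F(omega)|^2 domega
E=integral_{-inf}^{inf} e^(-18|t|) dt=2 * integral_0^inf e^(-18t) dt=2/(2 * 9)=1/9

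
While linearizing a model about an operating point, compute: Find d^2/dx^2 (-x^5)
Apply power rule 2 times:
d^1: -5x^4
d^2: -20x^3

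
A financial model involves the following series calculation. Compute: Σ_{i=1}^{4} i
Using formula: Σ i^1 = n(n + 1)/2 = 4·5/2 = 10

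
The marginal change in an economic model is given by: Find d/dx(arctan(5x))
d/dx[arctan(u)]=u'/(1+u²), u=5x, u'=5

Answer: 5/(1+25x²)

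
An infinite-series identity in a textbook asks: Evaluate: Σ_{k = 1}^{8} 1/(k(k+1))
Partial fractions: 1/(k(k + 1))=1/k - 1/(k + 1)
Telescoping sum: 1(1 - 1/9)=1·8/9

Answer: 8/9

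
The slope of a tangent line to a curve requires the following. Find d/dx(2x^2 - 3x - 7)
Power rule: d/dx(ax^n)=n·a·x^(n-1)
Term by term: 4·x - 3

Answer: 4x - 3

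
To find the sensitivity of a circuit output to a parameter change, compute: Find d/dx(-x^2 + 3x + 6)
Power rule: d/dx(ax^n)=n·a·x^(n-1)
Term by term: -2·x+3

Answer: -2x+3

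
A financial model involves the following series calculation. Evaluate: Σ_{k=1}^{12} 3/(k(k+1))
Partial fractions: 3/(k(k+1)) = 3/k - 3/(k+1)
Telescoping sum: 3(1-1/13) = 3·12/13

Answer: 36/13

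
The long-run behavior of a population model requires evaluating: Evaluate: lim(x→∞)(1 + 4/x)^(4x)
Rewrite as [(1+4/x)^x]^4.
lim(1+4/x)^x=e^4, so limit=(e^4)^4=e^16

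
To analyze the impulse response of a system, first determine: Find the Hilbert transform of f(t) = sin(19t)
The Hilbert transform shifts each frequency component by -pi/2.
H{sin(wt)} = -cos(wt)
With w = 19: H{sin(19t)} = -cos(19t)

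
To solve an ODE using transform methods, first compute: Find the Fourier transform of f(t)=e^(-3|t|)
Using the standard pair: F{e^(-a|t|)}=2a/(a^2 + omega^2)
With a=3: F(omega)=6/(9 + omega^2)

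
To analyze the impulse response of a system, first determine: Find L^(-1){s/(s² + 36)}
L^(-1){s/(s² + w²)} = cos(wt)
Here w = 6

Answer: cos(6t)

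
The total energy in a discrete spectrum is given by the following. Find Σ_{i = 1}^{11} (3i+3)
=3·Σ i+3·11=3·66+33=231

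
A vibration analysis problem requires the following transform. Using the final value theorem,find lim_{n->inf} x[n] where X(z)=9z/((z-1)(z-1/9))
Final value theorem: lim x[n] = lim_{z->1} (z-1) * X(z)
(z-1) * X(z) = 9z/(z-1/9)
As z->1: 9/(1 - 1/9) = 9/(8/9) = 81/8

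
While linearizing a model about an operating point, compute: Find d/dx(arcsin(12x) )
d/dx[arcsin(u)]=u'/√(1-u²), u=12x, u'=12

Answer: 12/√(1 - 144x²)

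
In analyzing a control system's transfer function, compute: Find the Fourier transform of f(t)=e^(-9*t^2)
The Fourier transform of a Gaussian e^(-a * t^2) is sqrt(pi/a) * e^(-omega^2/(4a)).
With a = 9: F(omega) = sqrt(pi)/3 * e^(-omega^2/36)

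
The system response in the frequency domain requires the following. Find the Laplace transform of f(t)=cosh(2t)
L{cosh(at)} = s/(s²-a²)
L{cosh(2t)} = s/(s²-4)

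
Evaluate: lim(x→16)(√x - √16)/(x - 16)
Multiply by conjugate (√x+√16)/(√x+√16):
=(x - 16)/((x - 16)(√x+√16))=1/(√x+√16)
As x → 16: 1/(2√16)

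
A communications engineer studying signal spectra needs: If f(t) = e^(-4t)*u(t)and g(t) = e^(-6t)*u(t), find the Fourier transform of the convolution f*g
By the convolution theorem: F{f*g} = F(omega)*G(omega)
F(omega) = 1/(4+j*omega), G(omega) = 1/(6+j*omega)
F{f*g} = 1/((4+j*omega)(6+j*omega))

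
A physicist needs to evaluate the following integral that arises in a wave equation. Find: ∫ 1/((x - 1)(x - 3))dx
Partial fractions: 1/((x-1)(x-3))=A/(x-1) + B/(x-3)
A=-1/2, B=1/2
∫ [-1/2· 1/(x-1) + 1/2· 1/(x-3)] dx
=(1/2)[ln|x-3| - ln|x-1|] + C

Answer: (1/2)·ln|(x-3)/(x-1)| + C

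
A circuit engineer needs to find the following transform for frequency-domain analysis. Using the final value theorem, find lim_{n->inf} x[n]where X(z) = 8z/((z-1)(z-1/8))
Final value theorem: lim x[n] = lim_{z->1} (z-1) * X(z)
(z-1) * X(z) = 8z/(z-1/8)
As z->1: 8/(1-1/8) = 8/(7/8) = 64/7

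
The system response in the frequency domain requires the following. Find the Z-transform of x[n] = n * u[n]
Standard pair: Z{n*u[n]}=z/(z-1)^2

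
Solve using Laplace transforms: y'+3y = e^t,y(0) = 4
Take L: sY - 4+3Y=1/(s-1)
Y(s+3)=1/(s-1)+4
Y=1/((s-1)(s+3))+4/(s+3)
Partial fractions: 1/((s-1)(s+3))=(1/4)/(s-1) - (1/4)/(s+3)
So Y=(1/4)/(s-1)+(15/4)/(s+3)
Inverse Laplace transform (L^(-1){1/(s-1)}=e^t, L^(-1){1/(s+3)}=e^(-3t)):

Answer: y(t)=(1/4)·e^t+(15/4)·e^(-3t)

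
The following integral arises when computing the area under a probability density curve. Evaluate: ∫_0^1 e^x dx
Antiderivative: e^x
Evaluate: (e^1-1)

Answer: e^1-1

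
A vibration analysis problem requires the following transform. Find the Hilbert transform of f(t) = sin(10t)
The Hilbert transform shifts each frequency component by -pi/2.
H{sin(wt)}=-cos(wt)
With w=10: H{sin(10t)}=-cos(10t)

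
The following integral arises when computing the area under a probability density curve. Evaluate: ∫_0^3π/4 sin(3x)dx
Antiderivative: -cos(3x)/3
Evaluate at bounds: [-cos(3·3π/4)/3] - [-cos(3·0)/3]
=(-(√2/2) + (1))/3=1/3 - √2/6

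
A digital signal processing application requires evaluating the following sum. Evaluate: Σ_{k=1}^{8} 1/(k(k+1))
Partial fractions: 1/(k(k + 1)) = 1/k - 1/(k + 1)
Telescoping sum: 1(1 - 1/9) = 1·8/9

Answer: 8/9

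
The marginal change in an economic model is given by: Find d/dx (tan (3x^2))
Chain rule: d/dx[tan(u)]=sec²(u)·u' where u=3x^2
u'=6x

Answer: 6x·sec²(3x^2)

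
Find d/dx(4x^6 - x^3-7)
Power rule: d/dx(ax^n)=n·a·x^(n-1)
Term by term: 24·x^5-3·x^2

Answer: 24x^5-3x^2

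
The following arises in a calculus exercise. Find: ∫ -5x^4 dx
Using power rule: ∫ -5x^4 dx = -5/5 x^5 + C = -x^5 + C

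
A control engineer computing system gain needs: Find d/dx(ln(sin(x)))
Chain rule: d/dx[ln(u)] = u'/u where u = sin(x)
u' = cos(x)

Answer: (cos(x))/(sin(x))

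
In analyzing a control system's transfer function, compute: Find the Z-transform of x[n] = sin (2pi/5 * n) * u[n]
Z{sin(w0*n)*u[n]}=z*sin(w0)/(z^2 - 2z*cos(w0) + 1)
With w0=2pi/5: X(z)=z*sin(2pi/5)/(z^2 - 2z*cos(2pi/5) + 1)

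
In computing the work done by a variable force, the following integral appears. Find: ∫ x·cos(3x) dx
By parts: u = x, dv = cos(3x) dx
du = dx, v = sin(3x)/3
= x·sin(3x)/3 + cos(3x)/3² + C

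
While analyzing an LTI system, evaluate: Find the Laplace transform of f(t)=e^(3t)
L{e^(at)} = 1/(s-a)
L{e^(3t)} = 1/(s-3)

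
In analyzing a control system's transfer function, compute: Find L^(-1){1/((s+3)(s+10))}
Partial fractions: 1/((s + 3)(s + 10)) = A/(s + 3) + B/(s + 10)
Cover-up: A = 1/(s + 10)|_{s = -3} = 1/7; B = 1/(s + 3)|_{s = -10} = -1/7
L^(-1) = (1/7)e^(-3t) - (1/7)e^(-10t)

Answer: (1/7)(e^(-3t) - e^(-10t))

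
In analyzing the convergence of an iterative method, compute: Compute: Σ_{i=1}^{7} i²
Using formula: Σ i^2=n(n+1)(2n+1)/6=7·8·15/6=140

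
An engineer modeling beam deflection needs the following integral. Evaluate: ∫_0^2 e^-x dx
Antiderivative: -e^-x
Evaluate: -(e^-2-1)

Answer: (e^-2-1)/(-1)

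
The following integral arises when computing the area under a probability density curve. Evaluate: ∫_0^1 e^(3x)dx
Antiderivative: (1/3)e^(3x)
Evaluate: (1/3)(e^3-1)

Answer: (e^3-1)/3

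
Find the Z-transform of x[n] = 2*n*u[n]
Z{n*u[n]} = z/(z-1)^2
By linearity: Z{2*n*u[n]} = 2z/(z-1)^2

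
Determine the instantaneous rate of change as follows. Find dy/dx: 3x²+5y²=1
Differentiate: 6x + 10y·(dy/dx)=0
dy/dx=-6x/(10y)=-(3/5)·(x/y)

Answer: dy/dx=-(3/5)·(x/y)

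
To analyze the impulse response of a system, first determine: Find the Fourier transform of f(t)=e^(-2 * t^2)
The Fourier transform of a Gaussian e^(-a * t^2) is sqrt(pi/a) * e^(-omega^2/(4a)).
With a = 2: F(omega) = sqrt(pi/2) * e^(-omega^2/8)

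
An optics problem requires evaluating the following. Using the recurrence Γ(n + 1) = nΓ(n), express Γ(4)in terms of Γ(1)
Γ(4)=3Γ(3)=3·2Γ(2)=...=3!·Γ(1)=6·Γ(1)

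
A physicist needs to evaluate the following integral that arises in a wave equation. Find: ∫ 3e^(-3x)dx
Since d/dx[e^(-3x)]=-3e^(-3x), we get -1 e^(-3x) + C

Answer: -e^(-3x) + C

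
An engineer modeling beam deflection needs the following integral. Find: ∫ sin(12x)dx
Using substitution u=12x: ∫ sin(u) du/12=-cos(u)/12+C

Answer: (-1/12)cos(12x)+C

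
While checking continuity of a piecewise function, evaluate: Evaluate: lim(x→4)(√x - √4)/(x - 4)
Multiply by conjugate (√x+√4)/(√x+√4):
= (x - 4)/((x - 4)(√x+√4)) = 1/(√x+√4)
As x → 4: 1/(2√4)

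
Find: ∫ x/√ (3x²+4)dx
Let u = 3x² + 4, du = 6x dx
∫ (1/6)·u^(-1/2) du = √u/3 + C

Answer: √(3x² + 4)/3 + C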